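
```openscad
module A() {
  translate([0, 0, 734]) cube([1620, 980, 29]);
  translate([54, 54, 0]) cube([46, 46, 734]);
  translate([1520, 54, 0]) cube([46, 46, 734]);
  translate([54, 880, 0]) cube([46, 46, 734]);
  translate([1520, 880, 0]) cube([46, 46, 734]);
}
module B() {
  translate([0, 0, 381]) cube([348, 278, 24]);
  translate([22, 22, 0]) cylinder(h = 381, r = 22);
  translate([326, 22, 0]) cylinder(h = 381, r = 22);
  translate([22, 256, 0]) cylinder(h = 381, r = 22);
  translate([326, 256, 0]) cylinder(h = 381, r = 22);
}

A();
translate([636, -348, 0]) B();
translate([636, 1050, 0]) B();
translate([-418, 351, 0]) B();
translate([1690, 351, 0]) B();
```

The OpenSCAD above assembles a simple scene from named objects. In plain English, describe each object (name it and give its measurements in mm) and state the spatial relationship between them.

A is a table: top 1620 mm (x) × 980 mm (y), 29 mm thick, upper face at z = 763 mm, on four 46×46 mm square legs, each inset 54 mm from the nearest pair of top edges, running from z = 0 to the bottom of the top.

B is a four-legged stool. The seat is a 348×278×24 mm slab whose top surface is at z = 405 mm; four round legs, each 44 mm in diameter, run from the floor (z = 0) to the underside of the seat, each leg's axis is inset half a diameter from the nearest pair of seat edges (so the leg's bounding box is flush with the corner).

Four stools sit around the table at the −y, +y, −x, +x sides.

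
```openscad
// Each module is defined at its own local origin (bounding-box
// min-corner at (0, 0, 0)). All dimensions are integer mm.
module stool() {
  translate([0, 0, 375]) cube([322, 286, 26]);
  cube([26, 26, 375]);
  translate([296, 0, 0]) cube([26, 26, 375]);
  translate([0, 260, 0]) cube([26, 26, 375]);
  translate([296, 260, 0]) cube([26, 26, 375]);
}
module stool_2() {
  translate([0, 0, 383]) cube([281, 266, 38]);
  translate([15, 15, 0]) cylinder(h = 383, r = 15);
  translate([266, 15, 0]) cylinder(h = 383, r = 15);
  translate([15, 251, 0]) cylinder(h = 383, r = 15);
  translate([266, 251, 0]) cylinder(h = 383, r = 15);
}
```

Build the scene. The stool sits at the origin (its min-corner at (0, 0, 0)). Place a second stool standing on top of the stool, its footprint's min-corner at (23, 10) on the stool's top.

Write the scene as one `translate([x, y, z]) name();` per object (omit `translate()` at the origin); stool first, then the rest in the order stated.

stool();
translate([23, 10, 401]) stool_2();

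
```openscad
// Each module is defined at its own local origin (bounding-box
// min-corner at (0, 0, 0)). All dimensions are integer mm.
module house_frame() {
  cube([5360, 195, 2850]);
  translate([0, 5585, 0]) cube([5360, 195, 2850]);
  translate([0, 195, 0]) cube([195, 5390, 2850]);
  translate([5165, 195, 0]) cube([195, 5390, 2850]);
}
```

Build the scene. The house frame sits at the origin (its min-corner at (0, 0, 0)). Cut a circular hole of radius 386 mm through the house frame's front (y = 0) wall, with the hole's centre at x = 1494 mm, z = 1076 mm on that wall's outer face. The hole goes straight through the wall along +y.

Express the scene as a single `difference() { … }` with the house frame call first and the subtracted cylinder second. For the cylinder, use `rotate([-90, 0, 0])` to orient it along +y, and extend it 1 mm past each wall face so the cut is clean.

difference() {
  house_frame();
  translate([1494, -1, 1076]) rotate([-90, 0, 0]) cylinder(h = 197, r = 386);
}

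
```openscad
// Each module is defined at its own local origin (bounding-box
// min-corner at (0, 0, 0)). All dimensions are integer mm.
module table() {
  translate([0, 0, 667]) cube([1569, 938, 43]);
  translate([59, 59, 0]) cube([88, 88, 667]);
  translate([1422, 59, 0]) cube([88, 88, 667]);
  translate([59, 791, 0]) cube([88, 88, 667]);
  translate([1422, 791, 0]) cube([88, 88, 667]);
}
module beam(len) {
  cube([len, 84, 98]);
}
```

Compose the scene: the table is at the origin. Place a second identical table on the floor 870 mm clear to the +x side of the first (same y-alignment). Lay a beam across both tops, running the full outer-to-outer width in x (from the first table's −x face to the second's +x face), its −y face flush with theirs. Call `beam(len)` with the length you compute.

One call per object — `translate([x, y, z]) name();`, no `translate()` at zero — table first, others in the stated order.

table();
translate([2439, 0, 0]) table();
translate([0, 0, 710]) beam(4008);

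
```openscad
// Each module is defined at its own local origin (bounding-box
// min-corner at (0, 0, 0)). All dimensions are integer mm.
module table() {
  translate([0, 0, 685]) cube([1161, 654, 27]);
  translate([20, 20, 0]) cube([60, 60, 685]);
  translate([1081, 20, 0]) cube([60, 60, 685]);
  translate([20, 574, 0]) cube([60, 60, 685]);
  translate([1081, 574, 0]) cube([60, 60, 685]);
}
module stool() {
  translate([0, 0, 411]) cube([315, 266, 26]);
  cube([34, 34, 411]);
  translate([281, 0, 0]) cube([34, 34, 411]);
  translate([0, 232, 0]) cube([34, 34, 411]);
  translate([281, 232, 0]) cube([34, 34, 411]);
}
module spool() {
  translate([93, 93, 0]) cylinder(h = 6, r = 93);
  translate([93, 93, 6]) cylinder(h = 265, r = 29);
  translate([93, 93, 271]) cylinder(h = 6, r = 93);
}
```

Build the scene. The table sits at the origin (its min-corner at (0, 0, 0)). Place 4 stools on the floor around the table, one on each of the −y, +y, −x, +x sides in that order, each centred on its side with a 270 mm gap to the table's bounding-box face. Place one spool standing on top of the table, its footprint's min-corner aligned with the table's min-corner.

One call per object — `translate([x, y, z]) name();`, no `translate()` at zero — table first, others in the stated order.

table();
translate([423, -536, 0]) stool();
translate([423, 924, 0]) stool();
translate([-585, 194, 0]) stool();
translate([1431, 194, 0]) stool();
translate([0, 0, 712]) spool();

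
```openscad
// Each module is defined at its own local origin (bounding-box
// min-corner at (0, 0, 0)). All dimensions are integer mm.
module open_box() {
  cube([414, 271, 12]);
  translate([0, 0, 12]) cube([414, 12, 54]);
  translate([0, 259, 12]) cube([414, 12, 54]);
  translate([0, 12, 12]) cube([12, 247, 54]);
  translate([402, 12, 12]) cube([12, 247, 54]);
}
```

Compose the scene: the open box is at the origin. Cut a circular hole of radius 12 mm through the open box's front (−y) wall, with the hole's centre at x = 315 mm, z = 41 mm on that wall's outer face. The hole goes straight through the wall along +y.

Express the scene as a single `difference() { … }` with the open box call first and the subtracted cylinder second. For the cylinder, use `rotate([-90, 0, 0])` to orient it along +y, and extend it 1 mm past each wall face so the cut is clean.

difference() {
  open_box();
  translate([315, -1, 41]) rotate([-90, 0, 0]) cylinder(h = 14, r = 12);
}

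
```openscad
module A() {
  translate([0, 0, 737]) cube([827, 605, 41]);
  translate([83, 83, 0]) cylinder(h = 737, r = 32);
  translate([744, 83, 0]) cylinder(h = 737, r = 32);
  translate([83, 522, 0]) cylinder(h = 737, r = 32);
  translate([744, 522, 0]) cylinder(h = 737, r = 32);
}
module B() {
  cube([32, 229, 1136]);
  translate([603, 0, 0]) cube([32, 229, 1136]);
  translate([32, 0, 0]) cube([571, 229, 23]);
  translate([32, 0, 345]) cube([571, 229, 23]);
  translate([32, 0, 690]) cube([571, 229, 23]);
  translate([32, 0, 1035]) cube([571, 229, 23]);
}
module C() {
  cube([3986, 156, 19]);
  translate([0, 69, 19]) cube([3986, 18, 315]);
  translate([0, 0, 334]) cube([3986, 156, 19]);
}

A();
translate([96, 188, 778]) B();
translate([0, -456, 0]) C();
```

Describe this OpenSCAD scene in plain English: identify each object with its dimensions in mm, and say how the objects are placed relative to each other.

A is a rectangular dining table. The top is 827×605×41 mm with its upper surface at z = 778 mm. It stands on four round legs of 64 mm diameter, each leg's bounding box inset 51 mm from the nearest pair of top edges, running from the floor to the underside of the top.

B is an open bookshelf. Two side panels, each 32 mm thick, 229 mm deep and 1136 mm tall, stand 635 mm apart (outside-to-outside). Between them sit 4 shelves, each 23 mm thick and 229 mm deep, spanning the full gap between the sides. The bottom shelf rests on the floor (its underside at z = 0) and the clear gap between one shelf's top and the next shelf's underside is 322 mm.

C is an I-beam lying along x, 3986 mm long. Overall section height 353 mm. Two flanges 156 mm wide (y) and 19 mm thick, one on the floor and one at the top; a web 18 mm thick runs between them, centred on the flange width.

The bookshelf is on top of the table, centred. The I-beam is on the floor beside the table on its −y side.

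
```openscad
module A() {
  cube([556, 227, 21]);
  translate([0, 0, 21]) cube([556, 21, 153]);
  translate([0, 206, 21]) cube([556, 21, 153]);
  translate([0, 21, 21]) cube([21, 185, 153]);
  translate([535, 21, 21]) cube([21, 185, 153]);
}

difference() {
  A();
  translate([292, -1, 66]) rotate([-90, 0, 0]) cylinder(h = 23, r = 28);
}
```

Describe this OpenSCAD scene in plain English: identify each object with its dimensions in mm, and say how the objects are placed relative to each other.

A is an open-topped rectangular box: outside dimensions 556×227×174 mm, with a uniform wall and base thickness of 21 mm. The base is a full 556×227 slab on the floor; four walls sit on top of the base. The front and back walls (the −y and +y sides) span the full width; the two side walls fit between them.

The open box has a circular hole of radius 28 mm through its front wall, centred at (x = 292, z = 66).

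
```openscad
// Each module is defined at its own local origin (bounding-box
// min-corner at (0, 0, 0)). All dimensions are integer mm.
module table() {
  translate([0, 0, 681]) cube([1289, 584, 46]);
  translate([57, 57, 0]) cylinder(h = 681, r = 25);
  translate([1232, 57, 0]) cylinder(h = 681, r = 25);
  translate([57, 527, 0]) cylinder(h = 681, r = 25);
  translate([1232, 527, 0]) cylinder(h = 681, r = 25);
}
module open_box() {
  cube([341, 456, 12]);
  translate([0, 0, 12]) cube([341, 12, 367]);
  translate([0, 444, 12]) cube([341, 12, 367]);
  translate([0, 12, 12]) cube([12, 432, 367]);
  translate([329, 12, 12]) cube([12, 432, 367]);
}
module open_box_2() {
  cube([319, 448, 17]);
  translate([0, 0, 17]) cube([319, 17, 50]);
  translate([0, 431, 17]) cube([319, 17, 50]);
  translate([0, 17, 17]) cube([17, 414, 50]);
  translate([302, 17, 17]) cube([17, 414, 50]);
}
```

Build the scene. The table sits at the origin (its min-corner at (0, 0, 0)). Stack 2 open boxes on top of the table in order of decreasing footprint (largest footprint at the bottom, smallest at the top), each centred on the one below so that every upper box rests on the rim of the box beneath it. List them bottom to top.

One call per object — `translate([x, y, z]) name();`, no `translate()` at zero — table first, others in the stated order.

table();
translate([474, 64, 727]) open_box();
translate([485, 68, 1106]) open_box_2();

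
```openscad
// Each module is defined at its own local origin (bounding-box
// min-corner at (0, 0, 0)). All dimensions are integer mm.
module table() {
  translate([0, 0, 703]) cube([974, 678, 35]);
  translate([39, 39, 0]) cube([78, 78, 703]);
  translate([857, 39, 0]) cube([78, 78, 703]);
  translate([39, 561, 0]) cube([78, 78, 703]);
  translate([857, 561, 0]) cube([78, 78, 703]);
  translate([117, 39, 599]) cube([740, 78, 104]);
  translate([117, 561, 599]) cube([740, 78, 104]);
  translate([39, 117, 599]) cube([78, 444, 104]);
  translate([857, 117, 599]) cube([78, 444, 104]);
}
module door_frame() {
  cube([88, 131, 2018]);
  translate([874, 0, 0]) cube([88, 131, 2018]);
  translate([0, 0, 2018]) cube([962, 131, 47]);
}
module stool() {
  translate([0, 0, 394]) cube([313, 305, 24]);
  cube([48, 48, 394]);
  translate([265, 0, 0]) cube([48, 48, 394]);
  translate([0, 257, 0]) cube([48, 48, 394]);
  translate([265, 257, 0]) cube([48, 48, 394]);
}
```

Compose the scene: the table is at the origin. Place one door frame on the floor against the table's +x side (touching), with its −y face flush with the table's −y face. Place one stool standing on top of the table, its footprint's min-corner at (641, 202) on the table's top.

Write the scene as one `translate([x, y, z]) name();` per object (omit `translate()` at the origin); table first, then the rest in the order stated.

table();
translate([974, 0, 0]) door_frame();
translate([641, 202, 738]) stool();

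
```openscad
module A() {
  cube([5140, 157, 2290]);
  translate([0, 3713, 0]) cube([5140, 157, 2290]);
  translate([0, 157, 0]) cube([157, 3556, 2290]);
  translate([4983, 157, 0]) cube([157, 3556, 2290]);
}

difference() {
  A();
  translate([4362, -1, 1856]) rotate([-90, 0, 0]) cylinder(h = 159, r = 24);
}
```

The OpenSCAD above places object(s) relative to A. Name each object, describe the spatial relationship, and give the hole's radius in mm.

The subtracted cylinder has r = 24 mm.

A is a house frame. The house frame has a circular hole through its front wall. The hole's radius is 24 mm.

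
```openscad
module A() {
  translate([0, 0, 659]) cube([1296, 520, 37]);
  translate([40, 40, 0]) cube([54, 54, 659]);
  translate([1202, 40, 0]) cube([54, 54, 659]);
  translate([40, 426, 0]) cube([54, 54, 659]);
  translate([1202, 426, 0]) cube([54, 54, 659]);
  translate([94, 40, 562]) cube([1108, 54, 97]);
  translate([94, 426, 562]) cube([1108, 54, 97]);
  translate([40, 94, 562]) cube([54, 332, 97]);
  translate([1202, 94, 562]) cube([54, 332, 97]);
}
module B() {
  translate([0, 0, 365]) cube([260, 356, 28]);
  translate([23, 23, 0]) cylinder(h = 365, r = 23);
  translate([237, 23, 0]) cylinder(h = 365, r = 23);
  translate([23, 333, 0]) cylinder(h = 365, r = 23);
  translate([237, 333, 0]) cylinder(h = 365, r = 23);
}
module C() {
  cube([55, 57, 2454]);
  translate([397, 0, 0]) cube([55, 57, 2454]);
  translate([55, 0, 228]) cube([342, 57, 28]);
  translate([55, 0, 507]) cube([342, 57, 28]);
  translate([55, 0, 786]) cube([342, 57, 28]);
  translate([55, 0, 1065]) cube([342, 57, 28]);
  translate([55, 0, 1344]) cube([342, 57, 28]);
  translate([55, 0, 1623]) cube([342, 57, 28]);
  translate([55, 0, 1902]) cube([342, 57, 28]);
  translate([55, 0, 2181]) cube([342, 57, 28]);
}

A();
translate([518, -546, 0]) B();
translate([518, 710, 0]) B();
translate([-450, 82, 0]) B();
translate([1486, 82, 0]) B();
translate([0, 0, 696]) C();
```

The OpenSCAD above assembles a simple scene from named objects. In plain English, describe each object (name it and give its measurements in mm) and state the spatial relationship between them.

A is a table: top 1296 mm (x) × 520 mm (y), 37 mm thick, upper face at z = 696 mm, on four 54×54 mm square legs, each inset 40 mm from the nearest pair of top edges, running from z = 0 to the bottom of the top. Four apron rails, 54 mm thick and 97 mm tall, run between adjacent legs with their top edges flush with the underside of the top and their outer faces flush with the legs' outer faces.

B is a four-legged stool. The seat is 260×356 mm, 28 mm thick, top at z = 393 mm. It stands on four round legs, each 46 mm in diameter, from z = 0 to the seat underside, each leg's axis is inset half a diameter from the nearest pair of seat edges (so the leg's bounding box is flush with the corner).

C is a straight ladder. Two 55×57 mm vertical rails, 2454 mm tall, stand 452 mm apart (outside-to-outside) with their front faces coplanar on the −y side. 8 rungs, each 57 mm deep and 28 mm tall, span between the inner faces of the rails, front faces flush with the rails. The lowest rung's underside is at z = 228 mm and rungs are spaced 279 mm apart (underside to underside).

Four stools sit around the table at the −y, +y, −x, +x sides. The ladder is on top of the table.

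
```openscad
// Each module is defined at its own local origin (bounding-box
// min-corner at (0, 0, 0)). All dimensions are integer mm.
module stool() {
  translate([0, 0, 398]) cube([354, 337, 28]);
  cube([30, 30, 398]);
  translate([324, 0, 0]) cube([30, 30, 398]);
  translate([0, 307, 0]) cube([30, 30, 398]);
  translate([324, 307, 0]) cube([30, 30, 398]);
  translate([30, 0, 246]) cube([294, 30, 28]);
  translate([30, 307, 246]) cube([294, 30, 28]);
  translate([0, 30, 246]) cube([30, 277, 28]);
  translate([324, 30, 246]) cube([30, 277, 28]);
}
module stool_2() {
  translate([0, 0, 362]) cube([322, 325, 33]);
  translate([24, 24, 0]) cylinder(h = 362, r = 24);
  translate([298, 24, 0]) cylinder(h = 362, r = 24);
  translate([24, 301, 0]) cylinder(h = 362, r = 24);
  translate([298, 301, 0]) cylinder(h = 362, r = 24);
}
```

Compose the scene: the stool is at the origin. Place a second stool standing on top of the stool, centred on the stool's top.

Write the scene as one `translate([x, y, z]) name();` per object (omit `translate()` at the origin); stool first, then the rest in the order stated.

stool();
translate([16, 6, 426]) stool_2();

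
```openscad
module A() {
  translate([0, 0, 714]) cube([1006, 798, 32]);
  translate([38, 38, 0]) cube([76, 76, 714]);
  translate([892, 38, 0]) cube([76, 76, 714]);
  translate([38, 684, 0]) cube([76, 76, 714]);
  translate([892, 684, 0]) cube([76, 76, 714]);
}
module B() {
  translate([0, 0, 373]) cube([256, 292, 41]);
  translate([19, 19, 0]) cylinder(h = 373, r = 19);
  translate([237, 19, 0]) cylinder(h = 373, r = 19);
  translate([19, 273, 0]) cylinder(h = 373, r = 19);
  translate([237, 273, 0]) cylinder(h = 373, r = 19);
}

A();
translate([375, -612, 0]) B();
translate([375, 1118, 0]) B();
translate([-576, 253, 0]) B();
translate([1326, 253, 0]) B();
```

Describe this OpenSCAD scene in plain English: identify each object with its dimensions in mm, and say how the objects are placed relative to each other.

A is a table: top 1006 mm (x) × 798 mm (y), 32 mm thick, upper face at z = 746 mm, on four 76×76 mm square legs, each inset 38 mm from the nearest pair of top edges, running from z = 0 to the bottom of the top.

B is a simple wooden stool: a rectangular seat 256 mm (x) by 292 mm (y), 41 mm thick, top face at z = 414 mm, on four round legs, each 38 mm in diameter. The legs rest on z = 0, each leg's axis is inset half a diameter from the nearest pair of seat edges (so the leg's bounding box is flush with the corner).

Four stools sit around the table at the −y, +y, −x, +x sides.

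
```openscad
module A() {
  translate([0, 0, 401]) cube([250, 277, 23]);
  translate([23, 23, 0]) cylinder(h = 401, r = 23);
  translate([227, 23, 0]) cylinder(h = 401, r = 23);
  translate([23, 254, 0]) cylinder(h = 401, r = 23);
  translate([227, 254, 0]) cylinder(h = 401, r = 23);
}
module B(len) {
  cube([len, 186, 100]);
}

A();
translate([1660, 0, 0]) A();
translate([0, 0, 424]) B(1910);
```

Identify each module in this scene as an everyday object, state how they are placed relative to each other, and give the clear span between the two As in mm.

A is a stool. B is a beam. A beam spans the tops of two stools. The clear span between the two stools is 1410 mm.

Second stool starts at x = 1660; first ends at x = 250; clear span = 1660 − 250 = 1410 mm.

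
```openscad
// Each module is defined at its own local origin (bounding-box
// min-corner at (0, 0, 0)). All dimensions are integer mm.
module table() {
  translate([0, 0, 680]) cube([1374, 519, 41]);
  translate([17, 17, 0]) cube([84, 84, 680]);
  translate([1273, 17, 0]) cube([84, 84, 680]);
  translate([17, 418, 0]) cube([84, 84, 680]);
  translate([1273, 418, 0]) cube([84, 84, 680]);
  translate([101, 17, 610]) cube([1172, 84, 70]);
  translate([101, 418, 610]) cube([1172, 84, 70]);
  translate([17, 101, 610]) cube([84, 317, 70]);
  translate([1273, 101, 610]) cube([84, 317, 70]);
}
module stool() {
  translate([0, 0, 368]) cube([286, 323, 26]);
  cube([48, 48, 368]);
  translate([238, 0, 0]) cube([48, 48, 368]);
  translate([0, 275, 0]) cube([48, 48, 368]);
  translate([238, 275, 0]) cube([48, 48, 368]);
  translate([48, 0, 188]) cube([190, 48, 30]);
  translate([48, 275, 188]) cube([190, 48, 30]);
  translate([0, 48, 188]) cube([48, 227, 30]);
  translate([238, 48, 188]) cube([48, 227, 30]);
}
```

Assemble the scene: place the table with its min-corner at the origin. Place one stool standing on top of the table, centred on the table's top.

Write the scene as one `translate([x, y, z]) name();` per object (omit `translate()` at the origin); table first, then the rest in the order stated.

table();
translate([544, 98, 721]) stool();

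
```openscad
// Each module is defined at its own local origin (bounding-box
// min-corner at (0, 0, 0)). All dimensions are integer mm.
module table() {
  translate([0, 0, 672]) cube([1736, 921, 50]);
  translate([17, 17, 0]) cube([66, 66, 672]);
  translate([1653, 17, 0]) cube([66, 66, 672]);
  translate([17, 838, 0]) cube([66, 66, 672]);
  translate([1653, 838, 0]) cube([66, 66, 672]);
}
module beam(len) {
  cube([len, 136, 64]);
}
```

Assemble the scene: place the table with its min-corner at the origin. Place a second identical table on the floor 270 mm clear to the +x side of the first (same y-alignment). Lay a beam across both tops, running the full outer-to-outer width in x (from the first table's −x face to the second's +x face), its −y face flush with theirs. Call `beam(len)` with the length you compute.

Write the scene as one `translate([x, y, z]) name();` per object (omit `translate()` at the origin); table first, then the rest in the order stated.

table();
translate([2006, 0, 0]) table();
translate([0, 0, 722]) beam(3742);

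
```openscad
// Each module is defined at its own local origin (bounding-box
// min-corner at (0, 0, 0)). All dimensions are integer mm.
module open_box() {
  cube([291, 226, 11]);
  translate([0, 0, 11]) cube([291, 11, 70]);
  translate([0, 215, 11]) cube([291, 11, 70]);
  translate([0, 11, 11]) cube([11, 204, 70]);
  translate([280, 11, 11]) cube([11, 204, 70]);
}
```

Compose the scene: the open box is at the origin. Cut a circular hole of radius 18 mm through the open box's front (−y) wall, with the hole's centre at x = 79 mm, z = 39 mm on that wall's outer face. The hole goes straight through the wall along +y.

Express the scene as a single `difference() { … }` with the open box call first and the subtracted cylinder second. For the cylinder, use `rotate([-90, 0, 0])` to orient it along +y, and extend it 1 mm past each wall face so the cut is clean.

difference() {
  open_box();
  translate([79, -1, 39]) rotate([-90, 0, 0]) cylinder(h = 13, r = 18);
}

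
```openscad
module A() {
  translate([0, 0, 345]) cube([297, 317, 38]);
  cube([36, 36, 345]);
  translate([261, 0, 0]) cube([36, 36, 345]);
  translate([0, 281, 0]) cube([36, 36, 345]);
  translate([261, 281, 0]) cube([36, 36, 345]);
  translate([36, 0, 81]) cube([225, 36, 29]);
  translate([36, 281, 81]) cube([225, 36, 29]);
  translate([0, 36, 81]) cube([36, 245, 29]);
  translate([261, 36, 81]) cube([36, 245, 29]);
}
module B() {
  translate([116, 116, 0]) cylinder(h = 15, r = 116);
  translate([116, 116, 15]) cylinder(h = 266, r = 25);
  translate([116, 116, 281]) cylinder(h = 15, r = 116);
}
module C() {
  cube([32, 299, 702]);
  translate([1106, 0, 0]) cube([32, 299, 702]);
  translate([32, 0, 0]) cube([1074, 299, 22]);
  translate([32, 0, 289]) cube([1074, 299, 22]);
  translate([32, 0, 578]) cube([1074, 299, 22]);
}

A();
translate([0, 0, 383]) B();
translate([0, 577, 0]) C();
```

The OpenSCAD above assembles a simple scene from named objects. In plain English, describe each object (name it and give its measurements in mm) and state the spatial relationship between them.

A is a simple wooden stool: a rectangular seat 297 mm (x) by 317 mm (y), 38 mm thick, top face at z = 383 mm, on four square legs, each 36×36 mm in cross-section. The legs rest on z = 0, each flush with a corner of the seat. Four stretchers, 36 mm wide and 29 mm tall, connect adjacent legs with their undersides at z = 81 mm, each running between the inner faces of the legs it joins and aligned with the legs' outer faces on the other axis.

B is a spool: two coaxial disc flanges of radius 116 mm and thickness 15 mm, joined by a core cylinder of radius 25 mm and height 266 mm. The lower flange rests on z = 0 and the three cylinders share a vertical axis.

C is a bookshelf 1138 mm wide overall, 299 mm deep and 702 mm tall. The two sides are 32 mm thick vertical panels. 3 horizontal shelves of 22 mm thickness span between the inner faces of the sides; the lowest shelf sits on the floor and shelves are stacked with a clear vertical gap of 267 mm between each pair.

The spool is on top of the stool. The bookshelf is on the floor beside the stool on its +y side.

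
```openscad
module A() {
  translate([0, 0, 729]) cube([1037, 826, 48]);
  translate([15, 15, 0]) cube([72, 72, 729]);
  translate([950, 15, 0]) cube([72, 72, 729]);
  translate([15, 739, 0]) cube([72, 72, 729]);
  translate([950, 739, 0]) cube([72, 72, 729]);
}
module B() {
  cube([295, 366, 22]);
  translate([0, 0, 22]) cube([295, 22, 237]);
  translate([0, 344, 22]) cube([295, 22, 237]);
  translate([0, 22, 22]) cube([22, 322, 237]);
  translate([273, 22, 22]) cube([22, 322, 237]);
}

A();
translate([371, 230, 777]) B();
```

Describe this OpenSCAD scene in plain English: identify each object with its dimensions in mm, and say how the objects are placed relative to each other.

A is a table with a 1037×826 mm rectangular top, 48 mm thick, top surface at z = 777 mm, supported by four 72×72 mm square legs, each inset 15 mm from the nearest pair of top edges, running from the floor.

B is an open-topped rectangular box: outside dimensions 295×366×259 mm, with a uniform wall and base thickness of 22 mm. The base is a full 295×366 slab on the floor; four walls sit on top of the base. The front and back walls (the −y and +y sides) span the full width; the two side walls fit between them.

The open box is on top of the table, centred.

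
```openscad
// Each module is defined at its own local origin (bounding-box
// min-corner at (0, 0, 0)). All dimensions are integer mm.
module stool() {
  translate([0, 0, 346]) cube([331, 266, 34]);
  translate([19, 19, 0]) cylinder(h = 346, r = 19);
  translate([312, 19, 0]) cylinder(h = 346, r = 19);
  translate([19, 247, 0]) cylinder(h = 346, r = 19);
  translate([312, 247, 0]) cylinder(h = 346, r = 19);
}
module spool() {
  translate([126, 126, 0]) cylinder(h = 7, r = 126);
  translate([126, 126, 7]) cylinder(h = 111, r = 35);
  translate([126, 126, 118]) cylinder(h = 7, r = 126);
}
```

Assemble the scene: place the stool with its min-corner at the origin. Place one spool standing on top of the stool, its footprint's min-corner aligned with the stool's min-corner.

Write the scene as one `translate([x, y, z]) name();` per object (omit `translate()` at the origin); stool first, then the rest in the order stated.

stool();
translate([0, 0, 380]) spool();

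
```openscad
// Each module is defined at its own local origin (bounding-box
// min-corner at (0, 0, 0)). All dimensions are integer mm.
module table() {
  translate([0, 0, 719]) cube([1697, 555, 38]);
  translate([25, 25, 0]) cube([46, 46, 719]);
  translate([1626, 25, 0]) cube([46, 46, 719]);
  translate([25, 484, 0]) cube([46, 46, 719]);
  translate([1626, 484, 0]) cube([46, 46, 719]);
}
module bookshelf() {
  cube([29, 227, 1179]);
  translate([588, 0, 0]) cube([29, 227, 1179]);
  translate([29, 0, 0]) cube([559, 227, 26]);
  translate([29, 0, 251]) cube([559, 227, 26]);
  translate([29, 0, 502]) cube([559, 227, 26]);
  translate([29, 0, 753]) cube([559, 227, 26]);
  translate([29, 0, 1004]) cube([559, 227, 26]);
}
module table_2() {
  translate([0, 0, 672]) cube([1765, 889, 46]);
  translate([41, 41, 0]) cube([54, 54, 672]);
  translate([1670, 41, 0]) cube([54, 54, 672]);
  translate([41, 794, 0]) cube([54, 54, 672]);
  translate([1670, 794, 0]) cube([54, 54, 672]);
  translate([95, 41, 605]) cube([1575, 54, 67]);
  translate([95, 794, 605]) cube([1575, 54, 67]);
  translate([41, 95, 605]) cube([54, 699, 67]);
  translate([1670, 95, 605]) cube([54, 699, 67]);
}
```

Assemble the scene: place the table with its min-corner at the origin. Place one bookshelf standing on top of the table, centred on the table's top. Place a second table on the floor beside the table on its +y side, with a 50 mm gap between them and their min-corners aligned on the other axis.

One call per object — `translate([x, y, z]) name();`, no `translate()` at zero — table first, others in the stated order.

table();
translate([540, 164, 757]) bookshelf();
translate([0, 605, 0]) table_2();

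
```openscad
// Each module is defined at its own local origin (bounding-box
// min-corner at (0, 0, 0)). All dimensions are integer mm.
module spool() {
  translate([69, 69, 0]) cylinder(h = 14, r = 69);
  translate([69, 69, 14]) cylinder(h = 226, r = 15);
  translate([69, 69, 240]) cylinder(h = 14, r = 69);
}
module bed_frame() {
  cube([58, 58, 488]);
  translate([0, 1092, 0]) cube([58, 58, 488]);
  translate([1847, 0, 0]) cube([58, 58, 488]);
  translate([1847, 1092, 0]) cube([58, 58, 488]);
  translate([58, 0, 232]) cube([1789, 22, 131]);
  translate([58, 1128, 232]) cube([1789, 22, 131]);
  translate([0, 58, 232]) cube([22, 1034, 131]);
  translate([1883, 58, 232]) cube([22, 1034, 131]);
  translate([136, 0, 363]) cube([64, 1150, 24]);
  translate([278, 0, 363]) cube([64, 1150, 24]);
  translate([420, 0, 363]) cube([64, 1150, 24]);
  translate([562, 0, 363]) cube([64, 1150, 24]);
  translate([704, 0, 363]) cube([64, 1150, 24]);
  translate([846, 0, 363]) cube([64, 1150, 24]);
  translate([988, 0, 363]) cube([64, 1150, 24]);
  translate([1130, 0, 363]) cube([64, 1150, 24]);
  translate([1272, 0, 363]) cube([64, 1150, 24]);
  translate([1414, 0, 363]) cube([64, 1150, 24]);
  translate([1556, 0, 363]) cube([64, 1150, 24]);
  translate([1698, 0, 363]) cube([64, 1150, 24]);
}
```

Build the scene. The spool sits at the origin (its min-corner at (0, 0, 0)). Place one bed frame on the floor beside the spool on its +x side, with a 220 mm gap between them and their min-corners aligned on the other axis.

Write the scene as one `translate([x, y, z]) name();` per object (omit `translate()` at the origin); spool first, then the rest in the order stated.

spool();
translate([358, 0, 0]) bed_frame();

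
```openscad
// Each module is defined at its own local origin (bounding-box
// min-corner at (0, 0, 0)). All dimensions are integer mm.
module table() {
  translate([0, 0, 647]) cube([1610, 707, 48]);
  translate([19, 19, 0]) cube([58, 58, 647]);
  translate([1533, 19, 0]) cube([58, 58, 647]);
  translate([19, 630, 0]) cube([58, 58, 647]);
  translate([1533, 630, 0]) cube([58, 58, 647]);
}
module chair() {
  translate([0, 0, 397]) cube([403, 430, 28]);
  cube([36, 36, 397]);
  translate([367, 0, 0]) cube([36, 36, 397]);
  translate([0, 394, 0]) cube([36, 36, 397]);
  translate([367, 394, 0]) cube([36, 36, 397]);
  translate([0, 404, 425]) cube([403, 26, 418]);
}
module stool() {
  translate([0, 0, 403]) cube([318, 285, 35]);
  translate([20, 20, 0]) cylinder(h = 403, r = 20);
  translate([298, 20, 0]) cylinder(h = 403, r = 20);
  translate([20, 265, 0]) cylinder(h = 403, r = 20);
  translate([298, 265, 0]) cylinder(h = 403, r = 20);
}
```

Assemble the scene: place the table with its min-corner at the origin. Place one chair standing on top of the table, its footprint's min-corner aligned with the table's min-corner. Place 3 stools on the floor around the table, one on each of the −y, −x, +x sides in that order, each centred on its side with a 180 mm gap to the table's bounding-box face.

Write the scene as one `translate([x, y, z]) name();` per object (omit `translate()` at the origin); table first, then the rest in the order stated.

table();
translate([0, 0, 695]) chair();
translate([646, -465, 0]) stool();
translate([-498, 211, 0]) stool();
translate([1790, 211, 0]) stool();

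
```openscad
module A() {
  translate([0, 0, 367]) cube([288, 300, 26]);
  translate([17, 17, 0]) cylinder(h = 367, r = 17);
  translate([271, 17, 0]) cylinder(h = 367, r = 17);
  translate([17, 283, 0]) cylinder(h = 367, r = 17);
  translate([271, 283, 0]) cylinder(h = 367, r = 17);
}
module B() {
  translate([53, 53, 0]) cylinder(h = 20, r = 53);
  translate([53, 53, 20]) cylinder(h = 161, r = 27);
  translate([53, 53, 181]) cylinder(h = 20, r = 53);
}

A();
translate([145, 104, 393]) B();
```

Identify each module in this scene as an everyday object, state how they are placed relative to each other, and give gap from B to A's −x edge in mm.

A is a stool. B is a spool. The spool is on top of the stool. The gap from the spool to the stool's −x edge is 145 mm.

The spool's min-x is at 145; the stool's min-x is 0; gap = 145 mm.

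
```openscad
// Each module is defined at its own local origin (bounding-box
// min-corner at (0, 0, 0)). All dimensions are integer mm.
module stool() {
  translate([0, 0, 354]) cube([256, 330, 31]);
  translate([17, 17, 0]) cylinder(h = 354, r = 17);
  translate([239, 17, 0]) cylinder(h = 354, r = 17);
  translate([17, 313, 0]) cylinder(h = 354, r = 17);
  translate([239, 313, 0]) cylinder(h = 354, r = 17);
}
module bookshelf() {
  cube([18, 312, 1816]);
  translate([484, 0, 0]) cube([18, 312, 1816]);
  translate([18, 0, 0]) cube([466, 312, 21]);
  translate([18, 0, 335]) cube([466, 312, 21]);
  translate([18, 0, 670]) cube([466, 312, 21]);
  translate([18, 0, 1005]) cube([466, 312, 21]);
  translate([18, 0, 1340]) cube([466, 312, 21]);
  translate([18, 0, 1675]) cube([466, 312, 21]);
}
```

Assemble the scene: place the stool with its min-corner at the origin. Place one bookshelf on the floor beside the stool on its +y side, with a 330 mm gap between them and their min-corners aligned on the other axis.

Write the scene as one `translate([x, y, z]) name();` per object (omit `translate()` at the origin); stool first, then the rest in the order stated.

stool();
translate([0, 660, 0]) bookshelf();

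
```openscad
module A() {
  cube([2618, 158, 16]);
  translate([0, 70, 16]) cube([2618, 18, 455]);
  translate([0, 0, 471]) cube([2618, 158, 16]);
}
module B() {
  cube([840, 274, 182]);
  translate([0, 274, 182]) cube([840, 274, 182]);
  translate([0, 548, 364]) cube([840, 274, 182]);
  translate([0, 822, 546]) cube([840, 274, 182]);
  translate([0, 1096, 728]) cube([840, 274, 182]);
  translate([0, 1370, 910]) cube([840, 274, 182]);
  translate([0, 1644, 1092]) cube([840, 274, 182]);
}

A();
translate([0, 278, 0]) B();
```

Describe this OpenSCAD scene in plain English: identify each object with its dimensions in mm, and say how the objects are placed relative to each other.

A is an I-beam lying along x, 2618 mm long. Overall section height 487 mm. Two flanges 158 mm wide (y) and 16 mm thick, one on the floor and one at the top; a web 18 mm thick runs between them, centred on the flange width.

B is a straight staircase of 7 solid steps. Each step is 840 mm wide (x), 274 mm deep (y, the going) and 182 mm tall (the rise). The first step rests on the floor; each subsequent step sits one going further in +y and one rise higher in +z, directly behind and above the previous step with no overlap.

The staircase is on the floor beside the I-beam on its +y side.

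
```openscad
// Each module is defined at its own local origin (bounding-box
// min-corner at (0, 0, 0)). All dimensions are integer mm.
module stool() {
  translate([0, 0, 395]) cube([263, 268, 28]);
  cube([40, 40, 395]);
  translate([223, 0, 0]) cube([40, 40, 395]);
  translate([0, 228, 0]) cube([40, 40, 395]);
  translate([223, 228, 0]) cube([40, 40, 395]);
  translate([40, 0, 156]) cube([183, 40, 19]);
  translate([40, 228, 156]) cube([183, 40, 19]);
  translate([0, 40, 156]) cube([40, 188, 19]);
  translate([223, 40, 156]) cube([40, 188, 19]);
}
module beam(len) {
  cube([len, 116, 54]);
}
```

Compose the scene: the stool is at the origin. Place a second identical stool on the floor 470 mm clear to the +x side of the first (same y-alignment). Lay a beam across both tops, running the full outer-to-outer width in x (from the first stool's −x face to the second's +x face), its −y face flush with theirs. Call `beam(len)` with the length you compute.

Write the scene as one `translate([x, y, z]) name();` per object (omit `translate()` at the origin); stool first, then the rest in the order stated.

stool();
translate([733, 0, 0]) stool();
translate([0, 0, 423]) beam(996);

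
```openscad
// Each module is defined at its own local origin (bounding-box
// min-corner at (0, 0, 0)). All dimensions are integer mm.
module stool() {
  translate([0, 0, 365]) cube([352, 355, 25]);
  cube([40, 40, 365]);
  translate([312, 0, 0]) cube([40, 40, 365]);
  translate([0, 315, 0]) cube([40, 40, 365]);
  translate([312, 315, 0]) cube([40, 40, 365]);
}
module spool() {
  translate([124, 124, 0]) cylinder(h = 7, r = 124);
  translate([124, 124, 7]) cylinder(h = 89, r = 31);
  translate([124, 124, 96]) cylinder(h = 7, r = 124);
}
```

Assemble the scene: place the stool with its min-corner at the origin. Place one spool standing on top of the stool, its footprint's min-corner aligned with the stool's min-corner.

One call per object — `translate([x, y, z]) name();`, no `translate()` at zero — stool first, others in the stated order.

stool();
translate([0, 0, 390]) spool();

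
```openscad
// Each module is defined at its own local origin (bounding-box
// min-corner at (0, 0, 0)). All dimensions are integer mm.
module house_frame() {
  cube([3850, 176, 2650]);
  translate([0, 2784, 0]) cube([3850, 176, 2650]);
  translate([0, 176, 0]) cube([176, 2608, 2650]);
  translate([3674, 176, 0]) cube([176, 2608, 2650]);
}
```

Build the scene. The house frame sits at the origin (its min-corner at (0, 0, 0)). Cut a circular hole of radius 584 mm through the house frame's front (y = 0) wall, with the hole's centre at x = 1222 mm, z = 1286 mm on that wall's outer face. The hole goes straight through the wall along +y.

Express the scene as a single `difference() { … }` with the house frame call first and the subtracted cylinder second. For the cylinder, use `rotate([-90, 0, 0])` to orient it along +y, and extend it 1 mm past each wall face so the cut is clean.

difference() {
  house_frame();
  translate([1222, -1, 1286]) rotate([-90, 0, 0]) cylinder(h = 178, r = 584);
}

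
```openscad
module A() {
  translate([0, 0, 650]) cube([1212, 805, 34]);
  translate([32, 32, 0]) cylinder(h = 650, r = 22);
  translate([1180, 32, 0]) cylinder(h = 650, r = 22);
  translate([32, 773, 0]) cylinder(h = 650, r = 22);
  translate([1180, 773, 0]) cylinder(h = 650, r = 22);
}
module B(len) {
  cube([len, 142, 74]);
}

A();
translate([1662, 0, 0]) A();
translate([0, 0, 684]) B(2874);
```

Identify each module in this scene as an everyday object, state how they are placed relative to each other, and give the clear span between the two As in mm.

Second table starts at x = 1662; first ends at x = 1212; clear span = 1662 − 1212 = 450 mm.

A is a table. B is a beam. A beam spans the tops of two tables. The clear span between the two tables is 450 mm.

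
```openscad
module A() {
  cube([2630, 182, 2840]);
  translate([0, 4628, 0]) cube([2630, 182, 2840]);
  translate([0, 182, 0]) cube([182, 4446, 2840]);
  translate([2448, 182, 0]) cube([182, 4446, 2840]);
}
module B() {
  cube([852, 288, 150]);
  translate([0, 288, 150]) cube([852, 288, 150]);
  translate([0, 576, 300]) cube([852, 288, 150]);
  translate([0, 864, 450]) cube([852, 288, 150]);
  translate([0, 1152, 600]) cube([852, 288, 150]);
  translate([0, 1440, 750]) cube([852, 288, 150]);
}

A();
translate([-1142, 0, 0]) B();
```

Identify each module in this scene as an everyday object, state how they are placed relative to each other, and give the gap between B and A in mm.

The staircase's nearest face is 290 mm from the house frame's −x face.

A is a house frame. B is a staircase. The staircase is on the floor beside the house frame on its −x side. The gap between the staircase and the house frame is 290 mm.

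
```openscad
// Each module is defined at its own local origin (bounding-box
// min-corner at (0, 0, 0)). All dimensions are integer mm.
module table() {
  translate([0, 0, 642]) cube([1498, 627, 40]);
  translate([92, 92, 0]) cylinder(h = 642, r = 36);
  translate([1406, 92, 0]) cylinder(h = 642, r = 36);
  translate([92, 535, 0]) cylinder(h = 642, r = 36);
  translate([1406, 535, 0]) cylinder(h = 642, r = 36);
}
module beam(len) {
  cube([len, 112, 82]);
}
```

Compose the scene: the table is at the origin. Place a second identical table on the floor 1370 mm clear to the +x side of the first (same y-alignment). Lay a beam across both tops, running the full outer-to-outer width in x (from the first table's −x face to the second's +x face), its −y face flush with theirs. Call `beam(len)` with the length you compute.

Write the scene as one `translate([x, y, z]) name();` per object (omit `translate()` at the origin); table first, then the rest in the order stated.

table();
translate([2868, 0, 0]) table();
translate([0, 0, 682]) beam(4366);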